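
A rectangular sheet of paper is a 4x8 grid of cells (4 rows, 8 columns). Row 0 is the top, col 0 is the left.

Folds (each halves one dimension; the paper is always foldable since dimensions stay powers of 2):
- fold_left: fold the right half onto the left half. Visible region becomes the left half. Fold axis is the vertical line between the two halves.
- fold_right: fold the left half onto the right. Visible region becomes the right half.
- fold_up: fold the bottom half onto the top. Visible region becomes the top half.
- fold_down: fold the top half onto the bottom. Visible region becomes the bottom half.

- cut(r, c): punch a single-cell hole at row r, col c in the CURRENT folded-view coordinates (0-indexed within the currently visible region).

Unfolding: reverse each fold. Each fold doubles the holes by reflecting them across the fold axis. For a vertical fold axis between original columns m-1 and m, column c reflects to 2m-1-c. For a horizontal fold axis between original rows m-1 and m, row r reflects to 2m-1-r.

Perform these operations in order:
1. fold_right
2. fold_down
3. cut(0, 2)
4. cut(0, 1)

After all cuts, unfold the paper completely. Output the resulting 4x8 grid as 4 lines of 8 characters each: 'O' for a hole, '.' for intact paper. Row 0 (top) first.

Answer: ........
.OO..OO.
.OO..OO.
........

Derivation:
Op 1 fold_right: fold axis v@4; visible region now rows[0,4) x cols[4,8) = 4x4
Op 2 fold_down: fold axis h@2; visible region now rows[2,4) x cols[4,8) = 2x4
Op 3 cut(0, 2): punch at orig (2,6); cuts so far [(2, 6)]; region rows[2,4) x cols[4,8) = 2x4
Op 4 cut(0, 1): punch at orig (2,5); cuts so far [(2, 5), (2, 6)]; region rows[2,4) x cols[4,8) = 2x4
Unfold 1 (reflect across h@2): 4 holes -> [(1, 5), (1, 6), (2, 5), (2, 6)]
Unfold 2 (reflect across v@4): 8 holes -> [(1, 1), (1, 2), (1, 5), (1, 6), (2, 1), (2, 2), (2, 5), (2, 6)]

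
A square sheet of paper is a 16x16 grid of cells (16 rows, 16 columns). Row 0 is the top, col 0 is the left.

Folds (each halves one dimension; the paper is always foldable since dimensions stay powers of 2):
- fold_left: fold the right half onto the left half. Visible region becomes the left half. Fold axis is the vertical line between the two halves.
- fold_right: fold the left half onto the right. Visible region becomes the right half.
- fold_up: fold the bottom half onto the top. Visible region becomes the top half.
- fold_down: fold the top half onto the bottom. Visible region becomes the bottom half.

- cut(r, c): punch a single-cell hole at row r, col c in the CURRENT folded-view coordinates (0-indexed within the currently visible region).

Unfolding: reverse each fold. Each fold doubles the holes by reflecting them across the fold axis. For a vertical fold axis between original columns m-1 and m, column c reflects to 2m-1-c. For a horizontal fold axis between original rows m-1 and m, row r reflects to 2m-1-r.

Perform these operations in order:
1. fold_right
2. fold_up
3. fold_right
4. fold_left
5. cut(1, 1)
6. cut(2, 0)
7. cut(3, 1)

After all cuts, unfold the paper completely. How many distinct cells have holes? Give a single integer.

Answer: 48

Derivation:
Op 1 fold_right: fold axis v@8; visible region now rows[0,16) x cols[8,16) = 16x8
Op 2 fold_up: fold axis h@8; visible region now rows[0,8) x cols[8,16) = 8x8
Op 3 fold_right: fold axis v@12; visible region now rows[0,8) x cols[12,16) = 8x4
Op 4 fold_left: fold axis v@14; visible region now rows[0,8) x cols[12,14) = 8x2
Op 5 cut(1, 1): punch at orig (1,13); cuts so far [(1, 13)]; region rows[0,8) x cols[12,14) = 8x2
Op 6 cut(2, 0): punch at orig (2,12); cuts so far [(1, 13), (2, 12)]; region rows[0,8) x cols[12,14) = 8x2
Op 7 cut(3, 1): punch at orig (3,13); cuts so far [(1, 13), (2, 12), (3, 13)]; region rows[0,8) x cols[12,14) = 8x2
Unfold 1 (reflect across v@14): 6 holes -> [(1, 13), (1, 14), (2, 12), (2, 15), (3, 13), (3, 14)]
Unfold 2 (reflect across v@12): 12 holes -> [(1, 9), (1, 10), (1, 13), (1, 14), (2, 8), (2, 11), (2, 12), (2, 15), (3, 9), (3, 10), (3, 13), (3, 14)]
Unfold 3 (reflect across h@8): 24 holes -> [(1, 9), (1, 10), (1, 13), (1, 14), (2, 8), (2, 11), (2, 12), (2, 15), (3, 9), (3, 10), (3, 13), (3, 14), (12, 9), (12, 10), (12, 13), (12, 14), (13, 8), (13, 11), (13, 12), (13, 15), (14, 9), (14, 10), (14, 13), (14, 14)]
Unfold 4 (reflect across v@8): 48 holes -> [(1, 1), (1, 2), (1, 5), (1, 6), (1, 9), (1, 10), (1, 13), (1, 14), (2, 0), (2, 3), (2, 4), (2, 7), (2, 8), (2, 11), (2, 12), (2, 15), (3, 1), (3, 2), (3, 5), (3, 6), (3, 9), (3, 10), (3, 13), (3, 14), (12, 1), (12, 2), (12, 5), (12, 6), (12, 9), (12, 10), (12, 13), (12, 14), (13, 0), (13, 3), (13, 4), (13, 7), (13, 8), (13, 11), (13, 12), (13, 15), (14, 1), (14, 2), (14, 5), (14, 6), (14, 9), (14, 10), (14, 13), (14, 14)]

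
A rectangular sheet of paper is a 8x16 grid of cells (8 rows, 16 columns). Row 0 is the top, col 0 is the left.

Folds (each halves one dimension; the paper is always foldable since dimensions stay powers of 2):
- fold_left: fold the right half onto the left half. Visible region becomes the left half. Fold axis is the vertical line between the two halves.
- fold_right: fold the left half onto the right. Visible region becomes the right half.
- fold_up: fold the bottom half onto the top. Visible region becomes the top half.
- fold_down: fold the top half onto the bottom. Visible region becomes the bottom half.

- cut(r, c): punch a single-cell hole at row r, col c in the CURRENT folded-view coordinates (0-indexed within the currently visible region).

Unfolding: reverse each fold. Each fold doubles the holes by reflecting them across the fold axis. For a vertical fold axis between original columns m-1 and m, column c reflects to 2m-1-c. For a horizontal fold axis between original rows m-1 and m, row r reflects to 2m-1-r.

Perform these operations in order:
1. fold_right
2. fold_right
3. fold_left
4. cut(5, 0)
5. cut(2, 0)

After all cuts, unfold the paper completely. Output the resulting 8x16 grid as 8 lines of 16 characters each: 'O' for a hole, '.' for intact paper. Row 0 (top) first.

Answer: ................
................
O..OO..OO..OO..O
................
................
O..OO..OO..OO..O
................
................

Derivation:
Op 1 fold_right: fold axis v@8; visible region now rows[0,8) x cols[8,16) = 8x8
Op 2 fold_right: fold axis v@12; visible region now rows[0,8) x cols[12,16) = 8x4
Op 3 fold_left: fold axis v@14; visible region now rows[0,8) x cols[12,14) = 8x2
Op 4 cut(5, 0): punch at orig (5,12); cuts so far [(5, 12)]; region rows[0,8) x cols[12,14) = 8x2
Op 5 cut(2, 0): punch at orig (2,12); cuts so far [(2, 12), (5, 12)]; region rows[0,8) x cols[12,14) = 8x2
Unfold 1 (reflect across v@14): 4 holes -> [(2, 12), (2, 15), (5, 12), (5, 15)]
Unfold 2 (reflect across v@12): 8 holes -> [(2, 8), (2, 11), (2, 12), (2, 15), (5, 8), (5, 11), (5, 12), (5, 15)]
Unfold 3 (reflect across v@8): 16 holes -> [(2, 0), (2, 3), (2, 4), (2, 7), (2, 8), (2, 11), (2, 12), (2, 15), (5, 0), (5, 3), (5, 4), (5, 7), (5, 8), (5, 11), (5, 12), (5, 15)]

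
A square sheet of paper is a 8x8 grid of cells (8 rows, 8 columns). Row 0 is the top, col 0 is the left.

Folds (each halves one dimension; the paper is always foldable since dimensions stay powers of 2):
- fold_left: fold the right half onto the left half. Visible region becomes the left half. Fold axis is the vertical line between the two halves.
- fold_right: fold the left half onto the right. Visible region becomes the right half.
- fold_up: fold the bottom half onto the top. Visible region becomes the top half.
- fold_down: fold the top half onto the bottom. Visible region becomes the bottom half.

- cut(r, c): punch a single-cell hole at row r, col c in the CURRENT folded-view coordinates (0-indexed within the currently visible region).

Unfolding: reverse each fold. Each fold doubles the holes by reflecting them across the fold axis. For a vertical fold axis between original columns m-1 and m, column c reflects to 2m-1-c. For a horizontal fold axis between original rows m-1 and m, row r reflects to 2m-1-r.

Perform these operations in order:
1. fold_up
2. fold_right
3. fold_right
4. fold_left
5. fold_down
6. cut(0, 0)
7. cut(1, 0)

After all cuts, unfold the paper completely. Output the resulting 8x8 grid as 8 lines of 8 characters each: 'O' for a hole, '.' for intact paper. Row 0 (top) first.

Answer: OOOOOOOO
OOOOOOOO
OOOOOOOO
OOOOOOOO
OOOOOOOO
OOOOOOOO
OOOOOOOO
OOOOOOOO

Derivation:
Op 1 fold_up: fold axis h@4; visible region now rows[0,4) x cols[0,8) = 4x8
Op 2 fold_right: fold axis v@4; visible region now rows[0,4) x cols[4,8) = 4x4
Op 3 fold_right: fold axis v@6; visible region now rows[0,4) x cols[6,8) = 4x2
Op 4 fold_left: fold axis v@7; visible region now rows[0,4) x cols[6,7) = 4x1
Op 5 fold_down: fold axis h@2; visible region now rows[2,4) x cols[6,7) = 2x1
Op 6 cut(0, 0): punch at orig (2,6); cuts so far [(2, 6)]; region rows[2,4) x cols[6,7) = 2x1
Op 7 cut(1, 0): punch at orig (3,6); cuts so far [(2, 6), (3, 6)]; region rows[2,4) x cols[6,7) = 2x1
Unfold 1 (reflect across h@2): 4 holes -> [(0, 6), (1, 6), (2, 6), (3, 6)]
Unfold 2 (reflect across v@7): 8 holes -> [(0, 6), (0, 7), (1, 6), (1, 7), (2, 6), (2, 7), (3, 6), (3, 7)]
Unfold 3 (reflect across v@6): 16 holes -> [(0, 4), (0, 5), (0, 6), (0, 7), (1, 4), (1, 5), (1, 6), (1, 7), (2, 4), (2, 5), (2, 6), (2, 7), (3, 4), (3, 5), (3, 6), (3, 7)]
Unfold 4 (reflect across v@4): 32 holes -> [(0, 0), (0, 1), (0, 2), (0, 3), (0, 4), (0, 5), (0, 6), (0, 7), (1, 0), (1, 1), (1, 2), (1, 3), (1, 4), (1, 5), (1, 6), (1, 7), (2, 0), (2, 1), (2, 2), (2, 3), (2, 4), (2, 5), (2, 6), (2, 7), (3, 0), (3, 1), (3, 2), (3, 3), (3, 4), (3, 5), (3, 6), (3, 7)]
Unfold 5 (reflect across h@4): 64 holes -> [(0, 0), (0, 1), (0, 2), (0, 3), (0, 4), (0, 5), (0, 6), (0, 7), (1, 0), (1, 1), (1, 2), (1, 3), (1, 4), (1, 5), (1, 6), (1, 7), (2, 0), (2, 1), (2, 2), (2, 3), (2, 4), (2, 5), (2, 6), (2, 7), (3, 0), (3, 1), (3, 2), (3, 3), (3, 4), (3, 5), (3, 6), (3, 7), (4, 0), (4, 1), (4, 2), (4, 3), (4, 4), (4, 5), (4, 6), (4, 7), (5, 0), (5, 1), (5, 2), (5, 3), (5, 4), (5, 5), (5, 6), (5, 7), (6, 0), (6, 1), (6, 2), (6, 3), (6, 4), (6, 5), (6, 6), (6, 7), (7, 0), (7, 1), (7, 2), (7, 3), (7, 4), (7, 5), (7, 6), (7, 7)]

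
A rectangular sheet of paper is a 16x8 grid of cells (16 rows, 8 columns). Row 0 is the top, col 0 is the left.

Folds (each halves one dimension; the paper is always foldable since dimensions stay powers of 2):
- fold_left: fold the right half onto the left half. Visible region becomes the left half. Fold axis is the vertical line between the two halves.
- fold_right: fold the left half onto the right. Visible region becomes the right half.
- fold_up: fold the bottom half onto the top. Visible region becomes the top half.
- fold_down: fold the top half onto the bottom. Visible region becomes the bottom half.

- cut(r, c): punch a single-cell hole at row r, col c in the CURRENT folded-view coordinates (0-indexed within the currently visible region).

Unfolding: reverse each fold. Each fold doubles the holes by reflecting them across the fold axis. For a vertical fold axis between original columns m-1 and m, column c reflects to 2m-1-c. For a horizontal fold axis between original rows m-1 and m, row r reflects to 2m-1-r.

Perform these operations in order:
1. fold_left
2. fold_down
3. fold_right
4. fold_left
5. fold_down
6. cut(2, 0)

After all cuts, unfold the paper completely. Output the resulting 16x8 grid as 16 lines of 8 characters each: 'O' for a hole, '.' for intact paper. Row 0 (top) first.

Op 1 fold_left: fold axis v@4; visible region now rows[0,16) x cols[0,4) = 16x4
Op 2 fold_down: fold axis h@8; visible region now rows[8,16) x cols[0,4) = 8x4
Op 3 fold_right: fold axis v@2; visible region now rows[8,16) x cols[2,4) = 8x2
Op 4 fold_left: fold axis v@3; visible region now rows[8,16) x cols[2,3) = 8x1
Op 5 fold_down: fold axis h@12; visible region now rows[12,16) x cols[2,3) = 4x1
Op 6 cut(2, 0): punch at orig (14,2); cuts so far [(14, 2)]; region rows[12,16) x cols[2,3) = 4x1
Unfold 1 (reflect across h@12): 2 holes -> [(9, 2), (14, 2)]
Unfold 2 (reflect across v@3): 4 holes -> [(9, 2), (9, 3), (14, 2), (14, 3)]
Unfold 3 (reflect across v@2): 8 holes -> [(9, 0), (9, 1), (9, 2), (9, 3), (14, 0), (14, 1), (14, 2), (14, 3)]
Unfold 4 (reflect across h@8): 16 holes -> [(1, 0), (1, 1), (1, 2), (1, 3), (6, 0), (6, 1), (6, 2), (6, 3), (9, 0), (9, 1), (9, 2), (9, 3), (14, 0), (14, 1), (14, 2), (14, 3)]
Unfold 5 (reflect across v@4): 32 holes -> [(1, 0), (1, 1), (1, 2), (1, 3), (1, 4), (1, 5), (1, 6), (1, 7), (6, 0), (6, 1), (6, 2), (6, 3), (6, 4), (6, 5), (6, 6), (6, 7), (9, 0), (9, 1), (9, 2), (9, 3), (9, 4), (9, 5), (9, 6), (9, 7), (14, 0), (14, 1), (14, 2), (14, 3), (14, 4), (14, 5), (14, 6), (14, 7)]

Answer: ........
OOOOOOOO
........
........
........
........
OOOOOOOO
........
........
OOOOOOOO
........
........
........
........
OOOOOOOO
........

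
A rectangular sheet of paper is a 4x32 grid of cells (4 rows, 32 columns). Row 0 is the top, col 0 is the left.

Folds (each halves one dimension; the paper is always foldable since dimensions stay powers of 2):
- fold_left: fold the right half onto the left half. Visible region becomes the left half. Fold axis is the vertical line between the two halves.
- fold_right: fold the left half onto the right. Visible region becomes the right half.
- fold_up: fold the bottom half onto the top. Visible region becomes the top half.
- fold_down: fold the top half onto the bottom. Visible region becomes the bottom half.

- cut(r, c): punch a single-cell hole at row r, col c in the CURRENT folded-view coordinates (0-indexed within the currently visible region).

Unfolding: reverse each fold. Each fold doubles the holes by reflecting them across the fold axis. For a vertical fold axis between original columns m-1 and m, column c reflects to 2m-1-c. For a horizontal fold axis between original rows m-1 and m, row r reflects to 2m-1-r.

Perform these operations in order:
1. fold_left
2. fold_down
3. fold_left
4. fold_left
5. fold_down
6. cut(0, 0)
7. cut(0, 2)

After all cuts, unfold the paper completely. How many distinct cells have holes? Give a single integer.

Answer: 64

Derivation:
Op 1 fold_left: fold axis v@16; visible region now rows[0,4) x cols[0,16) = 4x16
Op 2 fold_down: fold axis h@2; visible region now rows[2,4) x cols[0,16) = 2x16
Op 3 fold_left: fold axis v@8; visible region now rows[2,4) x cols[0,8) = 2x8
Op 4 fold_left: fold axis v@4; visible region now rows[2,4) x cols[0,4) = 2x4
Op 5 fold_down: fold axis h@3; visible region now rows[3,4) x cols[0,4) = 1x4
Op 6 cut(0, 0): punch at orig (3,0); cuts so far [(3, 0)]; region rows[3,4) x cols[0,4) = 1x4
Op 7 cut(0, 2): punch at orig (3,2); cuts so far [(3, 0), (3, 2)]; region rows[3,4) x cols[0,4) = 1x4
Unfold 1 (reflect across h@3): 4 holes -> [(2, 0), (2, 2), (3, 0), (3, 2)]
Unfold 2 (reflect across v@4): 8 holes -> [(2, 0), (2, 2), (2, 5), (2, 7), (3, 0), (3, 2), (3, 5), (3, 7)]
Unfold 3 (reflect across v@8): 16 holes -> [(2, 0), (2, 2), (2, 5), (2, 7), (2, 8), (2, 10), (2, 13), (2, 15), (3, 0), (3, 2), (3, 5), (3, 7), (3, 8), (3, 10), (3, 13), (3, 15)]
Unfold 4 (reflect across h@2): 32 holes -> [(0, 0), (0, 2), (0, 5), (0, 7), (0, 8), (0, 10), (0, 13), (0, 15), (1, 0), (1, 2), (1, 5), (1, 7), (1, 8), (1, 10), (1, 13), (1, 15), (2, 0), (2, 2), (2, 5), (2, 7), (2, 8), (2, 10), (2, 13), (2, 15), (3, 0), (3, 2), (3, 5), (3, 7), (3, 8), (3, 10), (3, 13), (3, 15)]
Unfold 5 (reflect across v@16): 64 holes -> [(0, 0), (0, 2), (0, 5), (0, 7), (0, 8), (0, 10), (0, 13), (0, 15), (0, 16), (0, 18), (0, 21), (0, 23), (0, 24), (0, 26), (0, 29), (0, 31), (1, 0), (1, 2), (1, 5), (1, 7), (1, 8), (1, 10), (1, 13), (1, 15), (1, 16), (1, 18), (1, 21), (1, 23), (1, 24), (1, 26), (1, 29), (1, 31), (2, 0), (2, 2), (2, 5), (2, 7), (2, 8), (2, 10), (2, 13), (2, 15), (2, 16), (2, 18), (2, 21), (2, 23), (2, 24), (2, 26), (2, 29), (2, 31), (3, 0), (3, 2), (3, 5), (3, 7), (3, 8), (3, 10), (3, 13), (3, 15), (3, 16), (3, 18), (3, 21), (3, 23), (3, 24), (3, 26), (3, 29), (3, 31)]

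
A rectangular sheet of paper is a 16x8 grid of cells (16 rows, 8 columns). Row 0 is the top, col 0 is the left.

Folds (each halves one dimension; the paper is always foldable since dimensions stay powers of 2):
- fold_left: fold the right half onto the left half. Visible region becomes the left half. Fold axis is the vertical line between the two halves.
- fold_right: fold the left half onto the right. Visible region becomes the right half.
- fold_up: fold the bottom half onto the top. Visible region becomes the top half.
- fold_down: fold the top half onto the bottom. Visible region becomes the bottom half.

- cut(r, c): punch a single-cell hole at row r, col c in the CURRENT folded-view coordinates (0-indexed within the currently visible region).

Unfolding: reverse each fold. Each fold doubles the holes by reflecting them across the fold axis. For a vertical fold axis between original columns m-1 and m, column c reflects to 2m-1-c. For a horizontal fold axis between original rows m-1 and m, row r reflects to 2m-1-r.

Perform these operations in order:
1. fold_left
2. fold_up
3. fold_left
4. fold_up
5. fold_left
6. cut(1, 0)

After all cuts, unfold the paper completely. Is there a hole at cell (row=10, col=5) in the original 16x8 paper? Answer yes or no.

Op 1 fold_left: fold axis v@4; visible region now rows[0,16) x cols[0,4) = 16x4
Op 2 fold_up: fold axis h@8; visible region now rows[0,8) x cols[0,4) = 8x4
Op 3 fold_left: fold axis v@2; visible region now rows[0,8) x cols[0,2) = 8x2
Op 4 fold_up: fold axis h@4; visible region now rows[0,4) x cols[0,2) = 4x2
Op 5 fold_left: fold axis v@1; visible region now rows[0,4) x cols[0,1) = 4x1
Op 6 cut(1, 0): punch at orig (1,0); cuts so far [(1, 0)]; region rows[0,4) x cols[0,1) = 4x1
Unfold 1 (reflect across v@1): 2 holes -> [(1, 0), (1, 1)]
Unfold 2 (reflect across h@4): 4 holes -> [(1, 0), (1, 1), (6, 0), (6, 1)]
Unfold 3 (reflect across v@2): 8 holes -> [(1, 0), (1, 1), (1, 2), (1, 3), (6, 0), (6, 1), (6, 2), (6, 3)]
Unfold 4 (reflect across h@8): 16 holes -> [(1, 0), (1, 1), (1, 2), (1, 3), (6, 0), (6, 1), (6, 2), (6, 3), (9, 0), (9, 1), (9, 2), (9, 3), (14, 0), (14, 1), (14, 2), (14, 3)]
Unfold 5 (reflect across v@4): 32 holes -> [(1, 0), (1, 1), (1, 2), (1, 3), (1, 4), (1, 5), (1, 6), (1, 7), (6, 0), (6, 1), (6, 2), (6, 3), (6, 4), (6, 5), (6, 6), (6, 7), (9, 0), (9, 1), (9, 2), (9, 3), (9, 4), (9, 5), (9, 6), (9, 7), (14, 0), (14, 1), (14, 2), (14, 3), (14, 4), (14, 5), (14, 6), (14, 7)]
Holes: [(1, 0), (1, 1), (1, 2), (1, 3), (1, 4), (1, 5), (1, 6), (1, 7), (6, 0), (6, 1), (6, 2), (6, 3), (6, 4), (6, 5), (6, 6), (6, 7), (9, 0), (9, 1), (9, 2), (9, 3), (9, 4), (9, 5), (9, 6), (9, 7), (14, 0), (14, 1), (14, 2), (14, 3), (14, 4), (14, 5), (14, 6), (14, 7)]

Answer: no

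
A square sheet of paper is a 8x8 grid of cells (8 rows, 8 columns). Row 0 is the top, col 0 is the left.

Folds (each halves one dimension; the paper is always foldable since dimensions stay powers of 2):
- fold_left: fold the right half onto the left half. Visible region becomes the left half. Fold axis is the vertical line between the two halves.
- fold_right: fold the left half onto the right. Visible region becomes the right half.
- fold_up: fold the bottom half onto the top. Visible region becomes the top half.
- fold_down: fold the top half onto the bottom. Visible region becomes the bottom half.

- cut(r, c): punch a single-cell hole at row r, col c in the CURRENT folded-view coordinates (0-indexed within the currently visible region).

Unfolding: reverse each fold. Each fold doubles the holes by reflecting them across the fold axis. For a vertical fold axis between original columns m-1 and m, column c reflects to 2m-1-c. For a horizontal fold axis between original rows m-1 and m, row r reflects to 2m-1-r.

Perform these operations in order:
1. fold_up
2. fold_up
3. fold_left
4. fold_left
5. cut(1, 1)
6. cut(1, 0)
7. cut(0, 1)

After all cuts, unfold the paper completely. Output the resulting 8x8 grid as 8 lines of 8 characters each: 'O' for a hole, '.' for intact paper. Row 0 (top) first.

Answer: .OO..OO.
OOOOOOOO
OOOOOOOO
.OO..OO.
.OO..OO.
OOOOOOOO
OOOOOOOO
.OO..OO.

Derivation:
Op 1 fold_up: fold axis h@4; visible region now rows[0,4) x cols[0,8) = 4x8
Op 2 fold_up: fold axis h@2; visible region now rows[0,2) x cols[0,8) = 2x8
Op 3 fold_left: fold axis v@4; visible region now rows[0,2) x cols[0,4) = 2x4
Op 4 fold_left: fold axis v@2; visible region now rows[0,2) x cols[0,2) = 2x2
Op 5 cut(1, 1): punch at orig (1,1); cuts so far [(1, 1)]; region rows[0,2) x cols[0,2) = 2x2
Op 6 cut(1, 0): punch at orig (1,0); cuts so far [(1, 0), (1, 1)]; region rows[0,2) x cols[0,2) = 2x2
Op 7 cut(0, 1): punch at orig (0,1); cuts so far [(0, 1), (1, 0), (1, 1)]; region rows[0,2) x cols[0,2) = 2x2
Unfold 1 (reflect across v@2): 6 holes -> [(0, 1), (0, 2), (1, 0), (1, 1), (1, 2), (1, 3)]
Unfold 2 (reflect across v@4): 12 holes -> [(0, 1), (0, 2), (0, 5), (0, 6), (1, 0), (1, 1), (1, 2), (1, 3), (1, 4), (1, 5), (1, 6), (1, 7)]
Unfold 3 (reflect across h@2): 24 holes -> [(0, 1), (0, 2), (0, 5), (0, 6), (1, 0), (1, 1), (1, 2), (1, 3), (1, 4), (1, 5), (1, 6), (1, 7), (2, 0), (2, 1), (2, 2), (2, 3), (2, 4), (2, 5), (2, 6), (2, 7), (3, 1), (3, 2), (3, 5), (3, 6)]
Unfold 4 (reflect across h@4): 48 holes -> [(0, 1), (0, 2), (0, 5), (0, 6), (1, 0), (1, 1), (1, 2), (1, 3), (1, 4), (1, 5), (1, 6), (1, 7), (2, 0), (2, 1), (2, 2), (2, 3), (2, 4), (2, 5), (2, 6), (2, 7), (3, 1), (3, 2), (3, 5), (3, 6), (4, 1), (4, 2), (4, 5), (4, 6), (5, 0), (5, 1), (5, 2), (5, 3), (5, 4), (5, 5), (5, 6), (5, 7), (6, 0), (6, 1), (6, 2), (6, 3), (6, 4), (6, 5), (6, 6), (6, 7), (7, 1), (7, 2), (7, 5), (7, 6)]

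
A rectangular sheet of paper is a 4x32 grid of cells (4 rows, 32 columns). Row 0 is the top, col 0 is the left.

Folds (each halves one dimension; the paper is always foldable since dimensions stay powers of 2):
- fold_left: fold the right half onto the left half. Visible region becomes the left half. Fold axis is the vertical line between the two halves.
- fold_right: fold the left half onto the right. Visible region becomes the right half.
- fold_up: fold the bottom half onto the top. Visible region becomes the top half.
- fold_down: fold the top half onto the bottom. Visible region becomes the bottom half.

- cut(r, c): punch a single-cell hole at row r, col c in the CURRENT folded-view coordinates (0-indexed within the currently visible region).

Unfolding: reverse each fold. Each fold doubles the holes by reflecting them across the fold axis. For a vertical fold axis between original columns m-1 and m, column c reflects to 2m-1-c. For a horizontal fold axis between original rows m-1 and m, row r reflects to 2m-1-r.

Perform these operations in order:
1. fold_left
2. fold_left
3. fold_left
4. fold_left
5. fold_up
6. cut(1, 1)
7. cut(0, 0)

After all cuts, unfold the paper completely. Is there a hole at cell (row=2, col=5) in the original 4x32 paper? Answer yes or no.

Op 1 fold_left: fold axis v@16; visible region now rows[0,4) x cols[0,16) = 4x16
Op 2 fold_left: fold axis v@8; visible region now rows[0,4) x cols[0,8) = 4x8
Op 3 fold_left: fold axis v@4; visible region now rows[0,4) x cols[0,4) = 4x4
Op 4 fold_left: fold axis v@2; visible region now rows[0,4) x cols[0,2) = 4x2
Op 5 fold_up: fold axis h@2; visible region now rows[0,2) x cols[0,2) = 2x2
Op 6 cut(1, 1): punch at orig (1,1); cuts so far [(1, 1)]; region rows[0,2) x cols[0,2) = 2x2
Op 7 cut(0, 0): punch at orig (0,0); cuts so far [(0, 0), (1, 1)]; region rows[0,2) x cols[0,2) = 2x2
Unfold 1 (reflect across h@2): 4 holes -> [(0, 0), (1, 1), (2, 1), (3, 0)]
Unfold 2 (reflect across v@2): 8 holes -> [(0, 0), (0, 3), (1, 1), (1, 2), (2, 1), (2, 2), (3, 0), (3, 3)]
Unfold 3 (reflect across v@4): 16 holes -> [(0, 0), (0, 3), (0, 4), (0, 7), (1, 1), (1, 2), (1, 5), (1, 6), (2, 1), (2, 2), (2, 5), (2, 6), (3, 0), (3, 3), (3, 4), (3, 7)]
Unfold 4 (reflect across v@8): 32 holes -> [(0, 0), (0, 3), (0, 4), (0, 7), (0, 8), (0, 11), (0, 12), (0, 15), (1, 1), (1, 2), (1, 5), (1, 6), (1, 9), (1, 10), (1, 13), (1, 14), (2, 1), (2, 2), (2, 5), (2, 6), (2, 9), (2, 10), (2, 13), (2, 14), (3, 0), (3, 3), (3, 4), (3, 7), (3, 8), (3, 11), (3, 12), (3, 15)]
Unfold 5 (reflect across v@16): 64 holes -> [(0, 0), (0, 3), (0, 4), (0, 7), (0, 8), (0, 11), (0, 12), (0, 15), (0, 16), (0, 19), (0, 20), (0, 23), (0, 24), (0, 27), (0, 28), (0, 31), (1, 1), (1, 2), (1, 5), (1, 6), (1, 9), (1, 10), (1, 13), (1, 14), (1, 17), (1, 18), (1, 21), (1, 22), (1, 25), (1, 26), (1, 29), (1, 30), (2, 1), (2, 2), (2, 5), (2, 6), (2, 9), (2, 10), (2, 13), (2, 14), (2, 17), (2, 18), (2, 21), (2, 22), (2, 25), (2, 26), (2, 29), (2, 30), (3, 0), (3, 3), (3, 4), (3, 7), (3, 8), (3, 11), (3, 12), (3, 15), (3, 16), (3, 19), (3, 20), (3, 23), (3, 24), (3, 27), (3, 28), (3, 31)]
Holes: [(0, 0), (0, 3), (0, 4), (0, 7), (0, 8), (0, 11), (0, 12), (0, 15), (0, 16), (0, 19), (0, 20), (0, 23), (0, 24), (0, 27), (0, 28), (0, 31), (1, 1), (1, 2), (1, 5), (1, 6), (1, 9), (1, 10), (1, 13), (1, 14), (1, 17), (1, 18), (1, 21), (1, 22), (1, 25), (1, 26), (1, 29), (1, 30), (2, 1), (2, 2), (2, 5), (2, 6), (2, 9), (2, 10), (2, 13), (2, 14), (2, 17), (2, 18), (2, 21), (2, 22), (2, 25), (2, 26), (2, 29), (2, 30), (3, 0), (3, 3), (3, 4), (3, 7), (3, 8), (3, 11), (3, 12), (3, 15), (3, 16), (3, 19), (3, 20), (3, 23), (3, 24), (3, 27), (3, 28), (3, 31)]

Answer: yes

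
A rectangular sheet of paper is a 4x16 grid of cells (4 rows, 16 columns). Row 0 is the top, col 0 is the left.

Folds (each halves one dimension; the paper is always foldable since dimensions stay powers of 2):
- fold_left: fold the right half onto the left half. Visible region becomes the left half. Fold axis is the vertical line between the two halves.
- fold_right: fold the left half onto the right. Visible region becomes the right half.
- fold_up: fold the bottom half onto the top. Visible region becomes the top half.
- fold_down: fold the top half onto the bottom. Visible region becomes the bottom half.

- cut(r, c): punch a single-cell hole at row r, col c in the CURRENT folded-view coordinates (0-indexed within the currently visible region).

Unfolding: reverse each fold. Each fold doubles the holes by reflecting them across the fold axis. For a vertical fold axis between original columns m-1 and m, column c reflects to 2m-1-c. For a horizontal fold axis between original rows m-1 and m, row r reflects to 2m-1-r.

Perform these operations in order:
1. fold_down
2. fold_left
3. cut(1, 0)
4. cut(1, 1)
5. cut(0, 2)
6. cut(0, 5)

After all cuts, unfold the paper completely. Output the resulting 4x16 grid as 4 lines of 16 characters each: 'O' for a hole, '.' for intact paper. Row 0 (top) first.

Op 1 fold_down: fold axis h@2; visible region now rows[2,4) x cols[0,16) = 2x16
Op 2 fold_left: fold axis v@8; visible region now rows[2,4) x cols[0,8) = 2x8
Op 3 cut(1, 0): punch at orig (3,0); cuts so far [(3, 0)]; region rows[2,4) x cols[0,8) = 2x8
Op 4 cut(1, 1): punch at orig (3,1); cuts so far [(3, 0), (3, 1)]; region rows[2,4) x cols[0,8) = 2x8
Op 5 cut(0, 2): punch at orig (2,2); cuts so far [(2, 2), (3, 0), (3, 1)]; region rows[2,4) x cols[0,8) = 2x8
Op 6 cut(0, 5): punch at orig (2,5); cuts so far [(2, 2), (2, 5), (3, 0), (3, 1)]; region rows[2,4) x cols[0,8) = 2x8
Unfold 1 (reflect across v@8): 8 holes -> [(2, 2), (2, 5), (2, 10), (2, 13), (3, 0), (3, 1), (3, 14), (3, 15)]
Unfold 2 (reflect across h@2): 16 holes -> [(0, 0), (0, 1), (0, 14), (0, 15), (1, 2), (1, 5), (1, 10), (1, 13), (2, 2), (2, 5), (2, 10), (2, 13), (3, 0), (3, 1), (3, 14), (3, 15)]

Answer: OO............OO
..O..O....O..O..
..O..O....O..O..
OO............OO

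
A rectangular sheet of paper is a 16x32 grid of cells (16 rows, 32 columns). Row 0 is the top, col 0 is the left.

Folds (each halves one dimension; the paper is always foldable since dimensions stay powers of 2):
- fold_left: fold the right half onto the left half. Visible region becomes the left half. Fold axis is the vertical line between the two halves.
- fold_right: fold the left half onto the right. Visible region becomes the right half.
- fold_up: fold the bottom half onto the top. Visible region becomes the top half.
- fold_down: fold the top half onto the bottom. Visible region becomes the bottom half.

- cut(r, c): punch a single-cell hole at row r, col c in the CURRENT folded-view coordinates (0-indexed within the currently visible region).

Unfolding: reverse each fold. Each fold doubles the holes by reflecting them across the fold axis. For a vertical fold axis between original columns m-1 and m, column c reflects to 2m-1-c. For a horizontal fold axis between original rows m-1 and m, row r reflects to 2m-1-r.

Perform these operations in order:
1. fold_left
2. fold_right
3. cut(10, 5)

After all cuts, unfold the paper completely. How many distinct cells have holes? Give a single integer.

Op 1 fold_left: fold axis v@16; visible region now rows[0,16) x cols[0,16) = 16x16
Op 2 fold_right: fold axis v@8; visible region now rows[0,16) x cols[8,16) = 16x8
Op 3 cut(10, 5): punch at orig (10,13); cuts so far [(10, 13)]; region rows[0,16) x cols[8,16) = 16x8
Unfold 1 (reflect across v@8): 2 holes -> [(10, 2), (10, 13)]
Unfold 2 (reflect across v@16): 4 holes -> [(10, 2), (10, 13), (10, 18), (10, 29)]

Answer: 4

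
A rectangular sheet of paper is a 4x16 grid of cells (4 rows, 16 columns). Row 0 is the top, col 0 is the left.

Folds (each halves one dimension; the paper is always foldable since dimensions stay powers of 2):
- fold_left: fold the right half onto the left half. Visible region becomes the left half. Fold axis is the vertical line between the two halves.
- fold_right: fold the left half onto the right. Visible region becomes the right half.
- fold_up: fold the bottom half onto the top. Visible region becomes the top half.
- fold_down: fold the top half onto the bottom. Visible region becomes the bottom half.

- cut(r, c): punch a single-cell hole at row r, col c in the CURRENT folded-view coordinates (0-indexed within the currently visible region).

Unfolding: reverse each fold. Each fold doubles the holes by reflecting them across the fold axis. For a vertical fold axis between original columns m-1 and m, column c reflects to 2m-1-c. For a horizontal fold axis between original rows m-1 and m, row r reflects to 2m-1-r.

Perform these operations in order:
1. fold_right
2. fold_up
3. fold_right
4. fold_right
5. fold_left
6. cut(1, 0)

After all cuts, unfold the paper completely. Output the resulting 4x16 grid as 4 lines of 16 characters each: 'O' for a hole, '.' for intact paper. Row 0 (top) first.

Answer: ................
OOOOOOOOOOOOOOOO
OOOOOOOOOOOOOOOO
................

Derivation:
Op 1 fold_right: fold axis v@8; visible region now rows[0,4) x cols[8,16) = 4x8
Op 2 fold_up: fold axis h@2; visible region now rows[0,2) x cols[8,16) = 2x8
Op 3 fold_right: fold axis v@12; visible region now rows[0,2) x cols[12,16) = 2x4
Op 4 fold_right: fold axis v@14; visible region now rows[0,2) x cols[14,16) = 2x2
Op 5 fold_left: fold axis v@15; visible region now rows[0,2) x cols[14,15) = 2x1
Op 6 cut(1, 0): punch at orig (1,14); cuts so far [(1, 14)]; region rows[0,2) x cols[14,15) = 2x1
Unfold 1 (reflect across v@15): 2 holes -> [(1, 14), (1, 15)]
Unfold 2 (reflect across v@14): 4 holes -> [(1, 12), (1, 13), (1, 14), (1, 15)]
Unfold 3 (reflect across v@12): 8 holes -> [(1, 8), (1, 9), (1, 10), (1, 11), (1, 12), (1, 13), (1, 14), (1, 15)]
Unfold 4 (reflect across h@2): 16 holes -> [(1, 8), (1, 9), (1, 10), (1, 11), (1, 12), (1, 13), (1, 14), (1, 15), (2, 8), (2, 9), (2, 10), (2, 11), (2, 12), (2, 13), (2, 14), (2, 15)]
Unfold 5 (reflect across v@8): 32 holes -> [(1, 0), (1, 1), (1, 2), (1, 3), (1, 4), (1, 5), (1, 6), (1, 7), (1, 8), (1, 9), (1, 10), (1, 11), (1, 12), (1, 13), (1, 14), (1, 15), (2, 0), (2, 1), (2, 2), (2, 3), (2, 4), (2, 5), (2, 6), (2, 7), (2, 8), (2, 9), (2, 10), (2, 11), (2, 12), (2, 13), (2, 14), (2, 15)]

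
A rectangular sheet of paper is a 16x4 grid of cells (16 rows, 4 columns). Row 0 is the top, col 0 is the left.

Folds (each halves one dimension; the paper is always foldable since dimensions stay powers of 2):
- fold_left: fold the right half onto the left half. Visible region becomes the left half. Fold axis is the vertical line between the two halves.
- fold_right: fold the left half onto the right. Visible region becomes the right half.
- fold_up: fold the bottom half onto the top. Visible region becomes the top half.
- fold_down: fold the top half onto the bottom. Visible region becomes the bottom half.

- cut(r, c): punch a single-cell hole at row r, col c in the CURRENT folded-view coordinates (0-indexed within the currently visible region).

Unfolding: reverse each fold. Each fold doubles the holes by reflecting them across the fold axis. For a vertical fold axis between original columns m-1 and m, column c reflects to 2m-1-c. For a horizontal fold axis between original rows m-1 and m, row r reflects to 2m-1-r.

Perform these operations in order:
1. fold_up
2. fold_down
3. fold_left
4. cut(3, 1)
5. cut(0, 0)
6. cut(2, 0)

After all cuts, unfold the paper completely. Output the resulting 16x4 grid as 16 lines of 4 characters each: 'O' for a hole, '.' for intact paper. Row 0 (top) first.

Op 1 fold_up: fold axis h@8; visible region now rows[0,8) x cols[0,4) = 8x4
Op 2 fold_down: fold axis h@4; visible region now rows[4,8) x cols[0,4) = 4x4
Op 3 fold_left: fold axis v@2; visible region now rows[4,8) x cols[0,2) = 4x2
Op 4 cut(3, 1): punch at orig (7,1); cuts so far [(7, 1)]; region rows[4,8) x cols[0,2) = 4x2
Op 5 cut(0, 0): punch at orig (4,0); cuts so far [(4, 0), (7, 1)]; region rows[4,8) x cols[0,2) = 4x2
Op 6 cut(2, 0): punch at orig (6,0); cuts so far [(4, 0), (6, 0), (7, 1)]; region rows[4,8) x cols[0,2) = 4x2
Unfold 1 (reflect across v@2): 6 holes -> [(4, 0), (4, 3), (6, 0), (6, 3), (7, 1), (7, 2)]
Unfold 2 (reflect across h@4): 12 holes -> [(0, 1), (0, 2), (1, 0), (1, 3), (3, 0), (3, 3), (4, 0), (4, 3), (6, 0), (6, 3), (7, 1), (7, 2)]
Unfold 3 (reflect across h@8): 24 holes -> [(0, 1), (0, 2), (1, 0), (1, 3), (3, 0), (3, 3), (4, 0), (4, 3), (6, 0), (6, 3), (7, 1), (7, 2), (8, 1), (8, 2), (9, 0), (9, 3), (11, 0), (11, 3), (12, 0), (12, 3), (14, 0), (14, 3), (15, 1), (15, 2)]

Answer: .OO.
O..O
....
O..O
O..O
....
O..O
.OO.
.OO.
O..O
....
O..O
O..O
....
O..O
.OO.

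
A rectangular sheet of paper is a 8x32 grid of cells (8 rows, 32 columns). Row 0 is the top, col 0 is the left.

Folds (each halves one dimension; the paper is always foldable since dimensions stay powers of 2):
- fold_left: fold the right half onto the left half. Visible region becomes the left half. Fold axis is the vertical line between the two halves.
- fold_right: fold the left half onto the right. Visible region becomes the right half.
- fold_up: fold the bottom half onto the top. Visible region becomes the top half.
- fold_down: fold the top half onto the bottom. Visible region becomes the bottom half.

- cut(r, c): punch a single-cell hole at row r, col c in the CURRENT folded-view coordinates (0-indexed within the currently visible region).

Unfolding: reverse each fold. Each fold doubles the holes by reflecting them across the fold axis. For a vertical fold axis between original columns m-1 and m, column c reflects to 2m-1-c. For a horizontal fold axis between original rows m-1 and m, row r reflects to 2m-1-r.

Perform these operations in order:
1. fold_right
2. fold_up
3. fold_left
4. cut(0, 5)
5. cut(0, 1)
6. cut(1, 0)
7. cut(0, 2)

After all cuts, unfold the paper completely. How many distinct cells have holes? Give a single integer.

Op 1 fold_right: fold axis v@16; visible region now rows[0,8) x cols[16,32) = 8x16
Op 2 fold_up: fold axis h@4; visible region now rows[0,4) x cols[16,32) = 4x16
Op 3 fold_left: fold axis v@24; visible region now rows[0,4) x cols[16,24) = 4x8
Op 4 cut(0, 5): punch at orig (0,21); cuts so far [(0, 21)]; region rows[0,4) x cols[16,24) = 4x8
Op 5 cut(0, 1): punch at orig (0,17); cuts so far [(0, 17), (0, 21)]; region rows[0,4) x cols[16,24) = 4x8
Op 6 cut(1, 0): punch at orig (1,16); cuts so far [(0, 17), (0, 21), (1, 16)]; region rows[0,4) x cols[16,24) = 4x8
Op 7 cut(0, 2): punch at orig (0,18); cuts so far [(0, 17), (0, 18), (0, 21), (1, 16)]; region rows[0,4) x cols[16,24) = 4x8
Unfold 1 (reflect across v@24): 8 holes -> [(0, 17), (0, 18), (0, 21), (0, 26), (0, 29), (0, 30), (1, 16), (1, 31)]
Unfold 2 (reflect across h@4): 16 holes -> [(0, 17), (0, 18), (0, 21), (0, 26), (0, 29), (0, 30), (1, 16), (1, 31), (6, 16), (6, 31), (7, 17), (7, 18), (7, 21), (7, 26), (7, 29), (7, 30)]
Unfold 3 (reflect across v@16): 32 holes -> [(0, 1), (0, 2), (0, 5), (0, 10), (0, 13), (0, 14), (0, 17), (0, 18), (0, 21), (0, 26), (0, 29), (0, 30), (1, 0), (1, 15), (1, 16), (1, 31), (6, 0), (6, 15), (6, 16), (6, 31), (7, 1), (7, 2), (7, 5), (7, 10), (7, 13), (7, 14), (7, 17), (7, 18), (7, 21), (7, 26), (7, 29), (7, 30)]

Answer: 32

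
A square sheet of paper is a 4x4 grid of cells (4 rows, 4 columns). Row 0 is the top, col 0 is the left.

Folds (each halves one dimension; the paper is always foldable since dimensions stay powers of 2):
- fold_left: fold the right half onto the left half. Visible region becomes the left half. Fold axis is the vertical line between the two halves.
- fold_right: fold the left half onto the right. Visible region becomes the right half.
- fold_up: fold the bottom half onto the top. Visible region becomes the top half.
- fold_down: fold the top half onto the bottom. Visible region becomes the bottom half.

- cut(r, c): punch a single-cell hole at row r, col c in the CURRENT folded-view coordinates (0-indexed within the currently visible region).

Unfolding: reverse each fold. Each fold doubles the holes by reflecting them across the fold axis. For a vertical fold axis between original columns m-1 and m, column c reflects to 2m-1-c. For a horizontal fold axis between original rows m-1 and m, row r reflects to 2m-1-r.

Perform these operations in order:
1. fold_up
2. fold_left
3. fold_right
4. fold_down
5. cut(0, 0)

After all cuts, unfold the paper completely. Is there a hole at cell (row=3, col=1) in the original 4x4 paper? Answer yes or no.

Answer: yes

Derivation:
Op 1 fold_up: fold axis h@2; visible region now rows[0,2) x cols[0,4) = 2x4
Op 2 fold_left: fold axis v@2; visible region now rows[0,2) x cols[0,2) = 2x2
Op 3 fold_right: fold axis v@1; visible region now rows[0,2) x cols[1,2) = 2x1
Op 4 fold_down: fold axis h@1; visible region now rows[1,2) x cols[1,2) = 1x1
Op 5 cut(0, 0): punch at orig (1,1); cuts so far [(1, 1)]; region rows[1,2) x cols[1,2) = 1x1
Unfold 1 (reflect across h@1): 2 holes -> [(0, 1), (1, 1)]
Unfold 2 (reflect across v@1): 4 holes -> [(0, 0), (0, 1), (1, 0), (1, 1)]
Unfold 3 (reflect across v@2): 8 holes -> [(0, 0), (0, 1), (0, 2), (0, 3), (1, 0), (1, 1), (1, 2), (1, 3)]
Unfold 4 (reflect across h@2): 16 holes -> [(0, 0), (0, 1), (0, 2), (0, 3), (1, 0), (1, 1), (1, 2), (1, 3), (2, 0), (2, 1), (2, 2), (2, 3), (3, 0), (3, 1), (3, 2), (3, 3)]
Holes: [(0, 0), (0, 1), (0, 2), (0, 3), (1, 0), (1, 1), (1, 2), (1, 3), (2, 0), (2, 1), (2, 2), (2, 3), (3, 0), (3, 1), (3, 2), (3, 3)]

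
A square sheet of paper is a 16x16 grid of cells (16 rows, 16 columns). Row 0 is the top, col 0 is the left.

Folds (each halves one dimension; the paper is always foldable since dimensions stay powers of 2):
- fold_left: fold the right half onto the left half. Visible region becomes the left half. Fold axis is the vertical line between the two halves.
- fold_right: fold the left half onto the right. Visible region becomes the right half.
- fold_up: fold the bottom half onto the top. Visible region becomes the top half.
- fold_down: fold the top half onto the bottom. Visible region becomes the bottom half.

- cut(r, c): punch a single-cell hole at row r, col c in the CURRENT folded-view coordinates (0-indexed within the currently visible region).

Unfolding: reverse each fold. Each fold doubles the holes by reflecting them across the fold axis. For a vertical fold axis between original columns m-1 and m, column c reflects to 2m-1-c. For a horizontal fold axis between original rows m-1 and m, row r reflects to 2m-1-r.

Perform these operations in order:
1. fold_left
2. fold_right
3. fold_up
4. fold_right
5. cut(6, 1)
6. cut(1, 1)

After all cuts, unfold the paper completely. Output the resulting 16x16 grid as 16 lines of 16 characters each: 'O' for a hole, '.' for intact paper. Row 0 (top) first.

Op 1 fold_left: fold axis v@8; visible region now rows[0,16) x cols[0,8) = 16x8
Op 2 fold_right: fold axis v@4; visible region now rows[0,16) x cols[4,8) = 16x4
Op 3 fold_up: fold axis h@8; visible region now rows[0,8) x cols[4,8) = 8x4
Op 4 fold_right: fold axis v@6; visible region now rows[0,8) x cols[6,8) = 8x2
Op 5 cut(6, 1): punch at orig (6,7); cuts so far [(6, 7)]; region rows[0,8) x cols[6,8) = 8x2
Op 6 cut(1, 1): punch at orig (1,7); cuts so far [(1, 7), (6, 7)]; region rows[0,8) x cols[6,8) = 8x2
Unfold 1 (reflect across v@6): 4 holes -> [(1, 4), (1, 7), (6, 4), (6, 7)]
Unfold 2 (reflect across h@8): 8 holes -> [(1, 4), (1, 7), (6, 4), (6, 7), (9, 4), (9, 7), (14, 4), (14, 7)]
Unfold 3 (reflect across v@4): 16 holes -> [(1, 0), (1, 3), (1, 4), (1, 7), (6, 0), (6, 3), (6, 4), (6, 7), (9, 0), (9, 3), (9, 4), (9, 7), (14, 0), (14, 3), (14, 4), (14, 7)]
Unfold 4 (reflect across v@8): 32 holes -> [(1, 0), (1, 3), (1, 4), (1, 7), (1, 8), (1, 11), (1, 12), (1, 15), (6, 0), (6, 3), (6, 4), (6, 7), (6, 8), (6, 11), (6, 12), (6, 15), (9, 0), (9, 3), (9, 4), (9, 7), (9, 8), (9, 11), (9, 12), (9, 15), (14, 0), (14, 3), (14, 4), (14, 7), (14, 8), (14, 11), (14, 12), (14, 15)]

Answer: ................
O..OO..OO..OO..O
................
................
................
................
O..OO..OO..OO..O
................
................
O..OO..OO..OO..O
................
................
................
................
O..OO..OO..OO..O
................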